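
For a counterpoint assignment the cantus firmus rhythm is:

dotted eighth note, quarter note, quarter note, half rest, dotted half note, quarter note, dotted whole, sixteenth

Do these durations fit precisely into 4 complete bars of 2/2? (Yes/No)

One bar of 2/2 = 16 sixteenth notes, so 4 bars = 64.
In sixteenth notes: dotted eighth note = 3; quarter note = 4; quarter note = 4; half rest = 8; dotted half note = 12; quarter note = 4; dotted whole = 24; sixteenth = 1.
Adding: 3 + 4 + 4 + 8 + 12 + 4 + 24 + 1 = 60.
60 falls short of 64, so the answer is No.

No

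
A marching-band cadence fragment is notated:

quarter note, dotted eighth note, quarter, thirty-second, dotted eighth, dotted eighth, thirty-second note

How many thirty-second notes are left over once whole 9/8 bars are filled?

0

One bar of 9/8 = 36 thirty-second notes.
Each duration in thirty-second notes: quarter note = 8; dotted eighth note = 6; quarter = 8; thirty-second = 1; dotted eighth = 6; dotted eighth = 6; thirty-second note = 1.
Adding: 8 + 6 + 8 + 1 + 6 + 6 + 1 = 36.
36 ÷ 36 = 1 complete bar with 0 thirty-second notes remaining.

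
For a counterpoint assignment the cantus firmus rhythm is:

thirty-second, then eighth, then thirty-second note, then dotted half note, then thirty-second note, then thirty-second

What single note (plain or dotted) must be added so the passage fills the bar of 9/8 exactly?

The bar of 9/8 = 36 thirty-second notes.
Each duration in thirty-second notes: thirty-second = 1; eighth = 4; thirty-second note = 1; dotted half note = 24; thirty-second note = 1; thirty-second = 1.
Sum: 1 + 4 + 1 + 24 + 1 + 1 = 32.
Remaining: 36 − 32 = 4 thirty-second notes, which is a eighth note.

eighth note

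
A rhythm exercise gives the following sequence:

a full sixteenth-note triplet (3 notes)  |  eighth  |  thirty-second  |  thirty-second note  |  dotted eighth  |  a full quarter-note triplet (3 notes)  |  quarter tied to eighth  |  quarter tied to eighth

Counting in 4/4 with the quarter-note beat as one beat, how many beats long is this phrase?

7

One quarter-note beat = 8 thirty-second notes.
Convert each value to thirty-second notes: a full sixteenth-note triplet (3 notes) (three triplet sixteenths span one eighth) = 4; eighth = 4; thirty-second = 1; thirty-second note = 1; dotted eighth = 6; a full quarter-note triplet (3 notes) (three triplet quarters span one half) = 16; quarter tied to eighth (quarter + eighth) = 12; quarter tied to eighth (quarter + eighth) = 12.
Sum: 4 + 4 + 1 + 1 + 6 + 16 + 12 + 12 = 56.
56 ÷ 8 = 7 beats.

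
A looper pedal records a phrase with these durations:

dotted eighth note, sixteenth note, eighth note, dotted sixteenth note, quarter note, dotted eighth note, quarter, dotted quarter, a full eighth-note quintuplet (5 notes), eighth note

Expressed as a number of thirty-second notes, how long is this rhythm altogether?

Express everything in thirty-second notes: dotted eighth note = 6; sixteenth note = 2; eighth note = 4; dotted sixteenth note = 3; quarter note = 8; dotted eighth note = 6; quarter = 8; dotted quarter = 12; a full eighth-note quintuplet (5 notes) (five quintuplet eighths span one half) = 16; eighth note = 4.
Adding: 6 + 2 + 4 + 3 + 8 + 6 + 8 + 12 + 16 + 4 = 69 thirty-second notes.

69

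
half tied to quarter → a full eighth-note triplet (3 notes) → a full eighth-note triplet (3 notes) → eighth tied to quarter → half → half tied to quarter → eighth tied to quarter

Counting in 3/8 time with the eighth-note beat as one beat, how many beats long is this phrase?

One eighth-note beat = 2 sixteenth notes.
Express everything in sixteenth notes: half tied to quarter (half + quarter) = 12; a full eighth-note triplet (3 notes) (three triplet eighths span one quarter) = 4; a full eighth-note triplet (3 notes) (three triplet eighths span one quarter) = 4; eighth tied to quarter (eighth + quarter) = 6; half = 8; half tied to quarter (half + quarter) = 12; eighth tied to quarter (eighth + quarter) = 6.
Sum: 12 + 4 + 4 + 6 + 8 + 12 + 6 = 52.
52 ÷ 2 = 26 beats.

26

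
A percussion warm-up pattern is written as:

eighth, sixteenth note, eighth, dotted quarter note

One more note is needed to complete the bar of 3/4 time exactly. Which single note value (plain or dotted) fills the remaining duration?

sixteenth note

The bar of 3/4 = 12 sixteenth notes.
Express everything in sixteenth notes: eighth = 2; sixteenth note = 1; eighth = 2; dotted quarter note = 6.
Altogether 2 + 1 + 2 + 6 = 11.
Remaining: 12 − 11 = 1 sixteenth note, which is a sixteenth note.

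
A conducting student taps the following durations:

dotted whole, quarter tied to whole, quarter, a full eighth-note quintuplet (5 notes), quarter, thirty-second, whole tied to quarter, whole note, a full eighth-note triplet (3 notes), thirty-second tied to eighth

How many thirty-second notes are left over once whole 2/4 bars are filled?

One bar of 2/4 = 16 thirty-second notes.
Convert each value to thirty-second notes: dotted whole = 48; quarter tied to whole (quarter + whole) = 40; quarter = 8; a full eighth-note quintuplet (5 notes) (five quintuplet eighths span one half) = 16; quarter = 8; thirty-second = 1; whole tied to quarter (whole + quarter) = 40; whole note = 32; a full eighth-note triplet (3 notes) (three triplet eighths span one quarter) = 8; thirty-second tied to eighth (thirty-second + eighth) = 5.
Adding: 48 + 40 + 8 + 16 + 8 + 1 + 40 + 32 + 8 + 5 = 206.
206 ÷ 16 = 12 complete bars with 14 thirty-second notes remaining.

14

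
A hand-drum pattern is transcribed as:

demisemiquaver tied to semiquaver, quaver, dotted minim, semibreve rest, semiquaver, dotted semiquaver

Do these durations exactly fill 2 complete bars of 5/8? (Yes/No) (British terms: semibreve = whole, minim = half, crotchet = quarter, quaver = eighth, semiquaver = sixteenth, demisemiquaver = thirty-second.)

No

One bar of 5/8 = 20 thirty-second notes, so 2 bars = 40.
Express everything in thirty-second notes: demisemiquaver tied to semiquaver (demisemiquaver + semiquaver) = 3; quaver = 4; dotted minim = 24; semibreve rest = 32; semiquaver = 2; dotted semiquaver = 3.
Total: 3 + 4 + 24 + 32 + 2 + 3 = 68.
68 exceeds 40, so the answer is No.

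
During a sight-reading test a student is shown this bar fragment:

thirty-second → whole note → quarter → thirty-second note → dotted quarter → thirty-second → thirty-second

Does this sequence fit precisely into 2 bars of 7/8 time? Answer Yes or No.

One bar of 7/8 = 28 thirty-second notes, so 2 bars = 56.
Working in thirty-second notes: thirty-second = 1; whole note = 32; quarter = 8; thirty-second note = 1; dotted quarter = 12; thirty-second = 1; thirty-second = 1.
Total: 1 + 32 + 8 + 1 + 12 + 1 + 1 = 56.
56 equals 56, so the answer is Yes.

Yes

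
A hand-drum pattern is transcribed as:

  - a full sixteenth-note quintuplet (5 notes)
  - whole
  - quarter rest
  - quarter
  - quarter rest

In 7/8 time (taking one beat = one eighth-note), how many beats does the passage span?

16

One eighth-note beat = 2 sixteenth notes.
Working in sixteenth notes: a full sixteenth-note quintuplet (5 notes) (five quintuplet sixteenths span one quarter) = 4; whole = 16; quarter rest = 4; quarter = 4; quarter rest = 4.
Altogether 4 + 16 + 4 + 4 + 4 = 32.
32 ÷ 2 = 16 beats.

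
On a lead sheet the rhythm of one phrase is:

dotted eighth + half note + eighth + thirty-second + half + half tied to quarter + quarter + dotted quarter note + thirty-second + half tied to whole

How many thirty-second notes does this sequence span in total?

136

Each duration in thirty-second notes: dotted eighth = 6; half note = 16; eighth = 4; thirty-second = 1; half = 16; half tied to quarter (half + quarter) = 24; quarter = 8; dotted quarter note = 12; thirty-second = 1; half tied to whole (half + whole) = 48.
Altogether 6 + 16 + 4 + 1 + 16 + 24 + 8 + 12 + 1 + 48 = 136 thirty-second notes.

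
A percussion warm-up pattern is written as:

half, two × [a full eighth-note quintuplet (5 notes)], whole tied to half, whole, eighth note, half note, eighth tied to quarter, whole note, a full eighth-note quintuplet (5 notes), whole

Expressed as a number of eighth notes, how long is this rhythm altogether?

In eighth notes: half = 4; a full eighth-note quintuplet (5 notes) (five quintuplet eighths span one half) = 4; a full eighth-note quintuplet (5 notes) (five quintuplet eighths span one half) = 4; whole tied to half (whole + half) = 12; whole = 8; eighth note = 1; half note = 4; eighth tied to quarter (eighth + quarter) = 3; whole note = 8; a full eighth-note quintuplet (5 notes) (five quintuplet eighths span one half) = 4; whole = 8.
Adding: 4 + 4 + 4 + 12 + 8 + 1 + 4 + 3 + 8 + 4 + 8 = 60 eighth notes.

60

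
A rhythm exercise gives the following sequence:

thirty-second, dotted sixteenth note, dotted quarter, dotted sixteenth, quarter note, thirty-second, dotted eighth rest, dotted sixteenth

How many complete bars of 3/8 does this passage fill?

One bar of 3/8 = 12 thirty-second notes.
Convert each value to thirty-second notes: thirty-second = 1; dotted sixteenth note = 3; dotted quarter = 12; dotted sixteenth = 3; quarter note = 8; thirty-second = 1; dotted eighth rest = 6; dotted sixteenth = 3.
Adding: 1 + 3 + 12 + 3 + 8 + 1 + 6 + 3 = 37.
37 ÷ 12 = 3 complete bars with 1 left over.

3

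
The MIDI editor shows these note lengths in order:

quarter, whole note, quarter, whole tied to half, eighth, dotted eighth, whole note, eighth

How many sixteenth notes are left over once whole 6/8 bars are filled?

One bar of 6/8 = 12 sixteenth notes.
In sixteenth notes: quarter = 4; whole note = 16; quarter = 4; whole tied to half (whole + half) = 24; eighth = 2; dotted eighth = 3; whole note = 16; eighth = 2.
Sum: 4 + 16 + 4 + 24 + 2 + 3 + 16 + 2 = 71.
71 ÷ 12 = 5 complete bars with 11 sixteenth notes remaining.

11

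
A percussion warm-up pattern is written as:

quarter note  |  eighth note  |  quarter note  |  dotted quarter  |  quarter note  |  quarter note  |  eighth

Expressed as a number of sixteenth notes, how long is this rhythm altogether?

26

Working in sixteenth notes: quarter note = 4; eighth note = 2; quarter note = 4; dotted quarter = 6; quarter note = 4; quarter note = 4; eighth = 2.
Sum: 4 + 2 + 4 + 6 + 4 + 4 + 2 = 26 sixteenth notes.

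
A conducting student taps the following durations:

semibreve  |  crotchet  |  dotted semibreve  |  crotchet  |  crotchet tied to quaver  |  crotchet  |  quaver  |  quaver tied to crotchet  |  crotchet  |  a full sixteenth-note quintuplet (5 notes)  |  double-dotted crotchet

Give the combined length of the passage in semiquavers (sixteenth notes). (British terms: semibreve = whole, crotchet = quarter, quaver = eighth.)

81

Express everything in sixteenth notes: semibreve = 16; crotchet = 4; dotted semibreve = 24; crotchet = 4; crotchet tied to quaver (crotchet + quaver) = 6; crotchet = 4; quaver = 2; quaver tied to crotchet (quaver + crotchet) = 6; crotchet = 4; a full sixteenth-note quintuplet (5 notes) (five quintuplet sixteenths span one quarter) = 4; double-dotted crotchet = 7.
Sum: 16 + 4 + 24 + 4 + 6 + 4 + 2 + 6 + 4 + 4 + 7 = 81 sixteenth notes.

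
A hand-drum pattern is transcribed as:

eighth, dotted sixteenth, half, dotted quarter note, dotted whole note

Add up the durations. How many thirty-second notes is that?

In thirty-second notes: eighth = 4; dotted sixteenth = 3; half = 16; dotted quarter note = 12; dotted whole note = 48.
Sum: 4 + 3 + 16 + 12 + 48 = 83 thirty-second notes.

83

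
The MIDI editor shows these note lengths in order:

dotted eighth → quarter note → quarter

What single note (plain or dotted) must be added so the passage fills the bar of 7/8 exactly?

dotted eighth note

The bar of 7/8 = 14 sixteenth notes.
In sixteenth notes: dotted eighth = 3; quarter note = 4; quarter = 4.
Altogether 3 + 4 + 4 = 11.
Remaining: 14 − 11 = 3 sixteenth notes, which is a dotted eighth note.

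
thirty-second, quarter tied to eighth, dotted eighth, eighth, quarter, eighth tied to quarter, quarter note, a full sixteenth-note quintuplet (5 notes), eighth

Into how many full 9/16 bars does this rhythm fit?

One bar of 9/16 = 18 thirty-second notes.
Convert each value to thirty-second notes: thirty-second = 1; quarter tied to eighth (quarter + eighth) = 12; dotted eighth = 6; eighth = 4; quarter = 8; eighth tied to quarter (eighth + quarter) = 12; quarter note = 8; a full sixteenth-note quintuplet (5 notes) (five quintuplet sixteenths span one quarter) = 8; eighth = 4.
Total: 1 + 12 + 6 + 4 + 8 + 12 + 8 + 8 + 4 = 63.
63 ÷ 18 = 3 complete bars with 9 left over.

3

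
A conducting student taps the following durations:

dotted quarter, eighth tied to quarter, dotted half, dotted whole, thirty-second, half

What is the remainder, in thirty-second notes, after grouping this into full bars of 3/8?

5

One bar of 3/8 = 12 thirty-second notes.
Express everything in thirty-second notes: dotted quarter = 12; eighth tied to quarter (eighth + quarter) = 12; dotted half = 24; dotted whole = 48; thirty-second = 1; half = 16.
Adding: 12 + 12 + 24 + 48 + 1 + 16 = 113.
113 ÷ 12 = 9 complete bars with 5 thirty-second notes remaining.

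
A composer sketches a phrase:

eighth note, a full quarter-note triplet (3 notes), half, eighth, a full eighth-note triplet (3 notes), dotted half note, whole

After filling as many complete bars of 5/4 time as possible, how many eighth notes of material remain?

6

One bar of 5/4 = 10 eighth notes.
Express everything in eighth notes: eighth note = 1; a full quarter-note triplet (3 notes) (three triplet quarters span one half) = 4; half = 4; eighth = 1; a full eighth-note triplet (3 notes) (three triplet eighths span one quarter) = 2; dotted half note = 6; whole = 8.
Sum: 1 + 4 + 4 + 1 + 2 + 6 + 8 = 26.
26 ÷ 10 = 2 complete bars with 6 eighth notes remaining.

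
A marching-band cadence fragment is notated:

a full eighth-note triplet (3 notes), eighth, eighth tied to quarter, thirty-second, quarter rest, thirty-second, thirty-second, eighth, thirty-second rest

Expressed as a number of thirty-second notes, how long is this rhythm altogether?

40

In thirty-second notes: a full eighth-note triplet (3 notes) (three triplet eighths span one quarter) = 8; eighth = 4; eighth tied to quarter (eighth + quarter) = 12; thirty-second = 1; quarter rest = 8; thirty-second = 1; thirty-second = 1; eighth = 4; thirty-second rest = 1.
Adding: 8 + 4 + 12 + 1 + 8 + 1 + 1 + 4 + 1 = 40 thirty-second notes.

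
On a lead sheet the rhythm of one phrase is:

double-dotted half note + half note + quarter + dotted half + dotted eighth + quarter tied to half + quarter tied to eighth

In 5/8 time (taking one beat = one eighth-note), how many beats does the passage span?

One eighth-note beat = 2 sixteenth notes.
Express everything in sixteenth notes: double-dotted half note = 14; half note = 8; quarter = 4; dotted half = 12; dotted eighth = 3; quarter tied to half (quarter + half) = 12; quarter tied to eighth (quarter + eighth) = 6.
Altogether 14 + 8 + 4 + 12 + 3 + 12 + 6 = 59.
59 ÷ 2 = 29.5 beats.

29.5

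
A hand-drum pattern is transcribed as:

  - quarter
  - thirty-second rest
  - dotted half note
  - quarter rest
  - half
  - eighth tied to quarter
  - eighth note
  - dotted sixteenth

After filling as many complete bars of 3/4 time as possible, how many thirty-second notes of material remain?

One bar of 3/4 = 24 thirty-second notes.
Each duration in thirty-second notes: quarter = 8; thirty-second rest = 1; dotted half note = 24; quarter rest = 8; half = 16; eighth tied to quarter (eighth + quarter) = 12; eighth note = 4; dotted sixteenth = 3.
Altogether 8 + 1 + 24 + 8 + 16 + 12 + 4 + 3 = 76.
76 ÷ 24 = 3 complete bars with 4 thirty-second notes remaining.

4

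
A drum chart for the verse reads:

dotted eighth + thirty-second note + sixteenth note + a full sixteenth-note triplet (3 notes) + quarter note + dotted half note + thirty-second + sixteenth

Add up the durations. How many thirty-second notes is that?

48

Each duration in thirty-second notes: dotted eighth = 6; thirty-second note = 1; sixteenth note = 2; a full sixteenth-note triplet (3 notes) (three triplet sixteenths span one eighth) = 4; quarter note = 8; dotted half note = 24; thirty-second = 1; sixteenth = 2.
Total: 6 + 1 + 2 + 4 + 8 + 24 + 1 + 2 = 48 thirty-second notes.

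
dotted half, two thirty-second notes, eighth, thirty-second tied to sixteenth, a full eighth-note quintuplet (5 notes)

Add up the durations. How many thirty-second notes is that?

49

Each duration in thirty-second notes: dotted half = 24; thirty-second note = 1; thirty-second note = 1; eighth = 4; thirty-second tied to sixteenth (thirty-second + sixteenth) = 3; a full eighth-note quintuplet (5 notes) (five quintuplet eighths span one half) = 16.
Adding: 24 + 1 + 1 + 4 + 3 + 16 = 49 thirty-second notes.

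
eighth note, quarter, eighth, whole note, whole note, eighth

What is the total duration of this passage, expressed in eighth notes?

21

Express everything in eighth notes: eighth note = 1; quarter = 2; eighth = 1; whole note = 8; whole note = 8; eighth = 1.
Altogether 1 + 2 + 1 + 8 + 8 + 1 = 21 eighth notes.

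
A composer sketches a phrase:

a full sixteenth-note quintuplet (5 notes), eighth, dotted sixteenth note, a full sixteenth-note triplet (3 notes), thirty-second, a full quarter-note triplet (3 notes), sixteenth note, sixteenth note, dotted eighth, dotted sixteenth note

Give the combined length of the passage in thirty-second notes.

49

Each duration in thirty-second notes: a full sixteenth-note quintuplet (5 notes) (five quintuplet sixteenths span one quarter) = 8; eighth = 4; dotted sixteenth note = 3; a full sixteenth-note triplet (3 notes) (three triplet sixteenths span one eighth) = 4; thirty-second = 1; a full quarter-note triplet (3 notes) (three triplet quarters span one half) = 16; sixteenth note = 2; sixteenth note = 2; dotted eighth = 6; dotted sixteenth note = 3.
Sum: 8 + 4 + 3 + 4 + 1 + 16 + 2 + 2 + 6 + 3 = 49 thirty-second notes.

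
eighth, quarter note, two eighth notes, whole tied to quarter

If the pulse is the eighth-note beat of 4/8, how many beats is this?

15

One eighth-note beat = 2 sixteenth notes.
Working in sixteenth notes: eighth = 2; quarter note = 4; eighth note = 2; eighth note = 2; whole tied to quarter (whole + quarter) = 20.
Sum: 2 + 4 + 2 + 2 + 20 = 30.
30 ÷ 2 = 15 beats.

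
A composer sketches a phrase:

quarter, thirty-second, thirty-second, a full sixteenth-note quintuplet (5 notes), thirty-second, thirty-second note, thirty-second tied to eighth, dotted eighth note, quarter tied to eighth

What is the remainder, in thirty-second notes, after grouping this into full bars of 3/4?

One bar of 3/4 = 24 thirty-second notes.
Working in thirty-second notes: quarter = 8; thirty-second = 1; thirty-second = 1; a full sixteenth-note quintuplet (5 notes) (five quintuplet sixteenths span one quarter) = 8; thirty-second = 1; thirty-second note = 1; thirty-second tied to eighth (thirty-second + eighth) = 5; dotted eighth note = 6; quarter tied to eighth (quarter + eighth) = 12.
Total: 8 + 1 + 1 + 8 + 1 + 1 + 5 + 6 + 12 = 43.
43 ÷ 24 = 1 complete bar with 19 thirty-second notes remaining.

19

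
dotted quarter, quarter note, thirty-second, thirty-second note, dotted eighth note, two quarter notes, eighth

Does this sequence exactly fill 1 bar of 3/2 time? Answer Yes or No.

One bar of 3/2 = 48 thirty-second notes.
Convert each value to thirty-second notes: dotted quarter = 12; quarter note = 8; thirty-second = 1; thirty-second note = 1; dotted eighth note = 6; quarter note = 8; quarter note = 8; eighth = 4.
Total: 12 + 8 + 1 + 1 + 6 + 8 + 8 + 4 = 48.
48 equals 48, so the answer is Yes.

Yes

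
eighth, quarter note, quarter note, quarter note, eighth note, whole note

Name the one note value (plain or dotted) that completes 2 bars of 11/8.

2 bars of 11/8 = 22 eighth notes.
Each duration in eighth notes: eighth = 1; quarter note = 2; quarter note = 2; quarter note = 2; eighth note = 1; whole note = 8.
Sum: 1 + 2 + 2 + 2 + 1 + 8 = 16.
Remaining: 22 − 16 = 6 eighth notes, which is a dotted half note.

dotted half note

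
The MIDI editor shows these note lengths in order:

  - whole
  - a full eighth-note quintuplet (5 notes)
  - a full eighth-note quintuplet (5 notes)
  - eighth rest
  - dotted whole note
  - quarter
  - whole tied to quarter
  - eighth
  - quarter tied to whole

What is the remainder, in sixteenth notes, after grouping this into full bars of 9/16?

One bar of 9/16 = 9 sixteenth notes.
Convert each value to sixteenth notes: whole = 16; a full eighth-note quintuplet (5 notes) (five quintuplet eighths span one half) = 8; a full eighth-note quintuplet (5 notes) (five quintuplet eighths span one half) = 8; eighth rest = 2; dotted whole note = 24; quarter = 4; whole tied to quarter (whole + quarter) = 20; eighth = 2; quarter tied to whole (quarter + whole) = 20.
Altogether 16 + 8 + 8 + 2 + 24 + 4 + 20 + 2 + 20 = 104.
104 ÷ 9 = 11 complete bars with 5 sixteenth notes remaining.

5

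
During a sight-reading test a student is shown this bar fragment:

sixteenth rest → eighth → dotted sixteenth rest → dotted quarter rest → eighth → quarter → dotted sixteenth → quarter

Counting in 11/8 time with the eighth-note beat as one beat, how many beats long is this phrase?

One eighth-note beat = 4 thirty-second notes.
Convert each value to thirty-second notes: sixteenth rest = 2; eighth = 4; dotted sixteenth rest = 3; dotted quarter rest = 12; eighth = 4; quarter = 8; dotted sixteenth = 3; quarter = 8.
Total: 2 + 4 + 3 + 12 + 4 + 8 + 3 + 8 = 44.
44 ÷ 4 = 11 beats.

11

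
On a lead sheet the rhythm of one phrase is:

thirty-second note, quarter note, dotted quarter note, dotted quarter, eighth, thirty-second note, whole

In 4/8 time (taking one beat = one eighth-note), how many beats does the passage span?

17.5

One eighth-note beat = 4 thirty-second notes.
Convert each value to thirty-second notes: thirty-second note = 1; quarter note = 8; dotted quarter note = 12; dotted quarter = 12; eighth = 4; thirty-second note = 1; whole = 32.
Total: 1 + 8 + 12 + 12 + 4 + 1 + 32 = 70.
70 ÷ 4 = 17.5 beats.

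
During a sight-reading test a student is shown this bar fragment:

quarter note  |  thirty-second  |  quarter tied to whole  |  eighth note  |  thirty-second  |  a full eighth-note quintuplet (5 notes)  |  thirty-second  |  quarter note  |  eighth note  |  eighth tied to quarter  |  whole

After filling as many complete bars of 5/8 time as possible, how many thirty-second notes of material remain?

One bar of 5/8 = 20 thirty-second notes.
Express everything in thirty-second notes: quarter note = 8; thirty-second = 1; quarter tied to whole (quarter + whole) = 40; eighth note = 4; thirty-second = 1; a full eighth-note quintuplet (5 notes) (five quintuplet eighths span one half) = 16; thirty-second = 1; quarter note = 8; eighth note = 4; eighth tied to quarter (eighth + quarter) = 12; whole = 32.
Sum: 8 + 1 + 40 + 4 + 1 + 16 + 1 + 8 + 4 + 12 + 32 = 127.
127 ÷ 20 = 6 complete bars with 7 thirty-second notes remaining.

7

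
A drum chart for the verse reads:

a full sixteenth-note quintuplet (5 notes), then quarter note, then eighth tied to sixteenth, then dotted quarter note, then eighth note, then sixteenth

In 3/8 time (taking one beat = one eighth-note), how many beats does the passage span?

One eighth-note beat = 2 sixteenth notes.
Working in sixteenth notes: a full sixteenth-note quintuplet (5 notes) (five quintuplet sixteenths span one quarter) = 4; quarter note = 4; eighth tied to sixteenth (eighth + sixteenth) = 3; dotted quarter note = 6; eighth note = 2; sixteenth = 1.
Adding: 4 + 4 + 3 + 6 + 2 + 1 = 20.
20 ÷ 2 = 10 beats.

10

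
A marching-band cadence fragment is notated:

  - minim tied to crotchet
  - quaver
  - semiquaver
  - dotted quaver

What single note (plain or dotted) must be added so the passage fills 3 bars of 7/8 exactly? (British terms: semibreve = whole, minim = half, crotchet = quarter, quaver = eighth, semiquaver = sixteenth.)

3 bars of 7/8 = 42 sixteenth notes.
In sixteenth notes: minim tied to crotchet (minim + crotchet) = 12; quaver = 2; semiquaver = 1; dotted quaver = 3.
Total: 12 + 2 + 1 + 3 = 18.
Remaining: 42 − 18 = 24 sixteenth notes, which is a dotted whole note.

dotted whole note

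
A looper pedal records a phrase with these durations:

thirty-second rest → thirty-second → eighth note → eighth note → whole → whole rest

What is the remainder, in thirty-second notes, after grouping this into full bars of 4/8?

10

One bar of 4/8 = 16 thirty-second notes.
Working in thirty-second notes: thirty-second rest = 1; thirty-second = 1; eighth note = 4; eighth note = 4; whole = 32; whole rest = 32.
Total: 1 + 1 + 4 + 4 + 32 + 32 = 74.
74 ÷ 16 = 4 complete bars with 10 thirty-second notes remaining.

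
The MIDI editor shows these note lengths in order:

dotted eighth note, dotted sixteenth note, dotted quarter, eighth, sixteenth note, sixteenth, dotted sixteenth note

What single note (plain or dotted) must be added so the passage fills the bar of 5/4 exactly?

quarter note

The bar of 5/4 = 40 thirty-second notes.
Express everything in thirty-second notes: dotted eighth note = 6; dotted sixteenth note = 3; dotted quarter = 12; eighth = 4; sixteenth note = 2; sixteenth = 2; dotted sixteenth note = 3.
Altogether 6 + 3 + 12 + 4 + 2 + 2 + 3 = 32.
Remaining: 40 − 32 = 8 thirty-second notes, which is a quarter note.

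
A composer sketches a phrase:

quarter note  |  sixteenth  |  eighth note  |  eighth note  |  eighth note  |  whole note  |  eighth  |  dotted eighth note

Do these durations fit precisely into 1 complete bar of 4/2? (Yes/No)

One bar of 4/2 = 32 sixteenth notes.
Each duration in sixteenth notes: quarter note = 4; sixteenth = 1; eighth note = 2; eighth note = 2; eighth note = 2; whole note = 16; eighth = 2; dotted eighth note = 3.
Altogether 4 + 1 + 2 + 2 + 2 + 16 + 2 + 3 = 32.
32 equals 32, so the answer is Yes.

Yes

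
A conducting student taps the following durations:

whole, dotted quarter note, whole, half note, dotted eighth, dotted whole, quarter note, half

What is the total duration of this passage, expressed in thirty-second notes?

170

Each duration in thirty-second notes: whole = 32; dotted quarter note = 12; whole = 32; half note = 16; dotted eighth = 6; dotted whole = 48; quarter note = 8; half = 16.
Total: 32 + 12 + 32 + 16 + 6 + 48 + 8 + 16 = 170 thirty-second notes.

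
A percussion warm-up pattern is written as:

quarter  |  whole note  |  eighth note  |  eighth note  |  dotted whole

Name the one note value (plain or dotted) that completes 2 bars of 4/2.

whole note

2 bars of 4/2 = 32 eighth notes.
Convert each value to eighth notes: quarter = 2; whole note = 8; eighth note = 1; eighth note = 1; dotted whole = 12.
Total: 2 + 8 + 1 + 1 + 12 = 24.
Remaining: 32 − 24 = 8 eighth notes, which is a whole note.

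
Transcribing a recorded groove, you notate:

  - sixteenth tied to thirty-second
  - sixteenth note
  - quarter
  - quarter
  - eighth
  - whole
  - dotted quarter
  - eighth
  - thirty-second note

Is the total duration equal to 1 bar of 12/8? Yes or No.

One bar of 12/8 = 48 thirty-second notes.
Convert each value to thirty-second notes: sixteenth tied to thirty-second (sixteenth + thirty-second) = 3; sixteenth note = 2; quarter = 8; quarter = 8; eighth = 4; whole = 32; dotted quarter = 12; eighth = 4; thirty-second note = 1.
Sum: 3 + 2 + 8 + 8 + 4 + 32 + 12 + 4 + 1 = 74.
74 exceeds 48, so the answer is No.

No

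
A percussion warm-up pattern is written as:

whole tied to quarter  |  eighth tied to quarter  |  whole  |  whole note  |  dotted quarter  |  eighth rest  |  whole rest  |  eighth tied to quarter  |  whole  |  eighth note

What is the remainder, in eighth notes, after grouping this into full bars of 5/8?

One bar of 5/8 = 5 eighth notes.
Express everything in eighth notes: whole tied to quarter (whole + quarter) = 10; eighth tied to quarter (eighth + quarter) = 3; whole = 8; whole note = 8; dotted quarter = 3; eighth rest = 1; whole rest = 8; eighth tied to quarter (eighth + quarter) = 3; whole = 8; eighth note = 1.
Sum: 10 + 3 + 8 + 8 + 3 + 1 + 8 + 3 + 8 + 1 = 53.
53 ÷ 5 = 10 complete bars with 3 eighth notes remaining.

3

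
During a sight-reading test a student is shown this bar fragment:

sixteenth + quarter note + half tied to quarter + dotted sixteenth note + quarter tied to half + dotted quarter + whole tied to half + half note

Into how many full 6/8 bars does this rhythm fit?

5

One bar of 6/8 = 24 thirty-second notes.
Convert each value to thirty-second notes: sixteenth = 2; quarter note = 8; half tied to quarter (half + quarter) = 24; dotted sixteenth note = 3; quarter tied to half (quarter + half) = 24; dotted quarter = 12; whole tied to half (whole + half) = 48; half note = 16.
Total: 2 + 8 + 24 + 3 + 24 + 12 + 48 + 16 = 137.
137 ÷ 24 = 5 complete bars with 17 left over.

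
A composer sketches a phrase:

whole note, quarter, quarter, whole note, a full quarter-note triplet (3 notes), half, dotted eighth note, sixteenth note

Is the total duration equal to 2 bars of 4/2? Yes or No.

No

One bar of 4/2 = 32 sixteenth notes, so 2 bars = 64.
Convert each value to sixteenth notes: whole note = 16; quarter = 4; quarter = 4; whole note = 16; a full quarter-note triplet (3 notes) (three triplet quarters span one half) = 8; half = 8; dotted eighth note = 3; sixteenth note = 1.
Altogether 16 + 4 + 4 + 16 + 8 + 8 + 3 + 1 = 60.
60 falls short of 64, so the answer is No.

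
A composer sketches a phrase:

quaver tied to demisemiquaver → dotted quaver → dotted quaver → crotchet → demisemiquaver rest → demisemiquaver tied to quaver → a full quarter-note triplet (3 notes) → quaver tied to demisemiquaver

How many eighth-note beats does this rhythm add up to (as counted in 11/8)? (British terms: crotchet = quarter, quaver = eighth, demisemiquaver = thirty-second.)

One eighth-note beat = 4 thirty-second notes.
In thirty-second notes: quaver tied to demisemiquaver (quaver + demisemiquaver) = 5; dotted quaver = 6; dotted quaver = 6; crotchet = 8; demisemiquaver rest = 1; demisemiquaver tied to quaver (demisemiquaver + quaver) = 5; a full quarter-note triplet (3 notes) (three triplet quarters span one half) = 16; quaver tied to demisemiquaver (quaver + demisemiquaver) = 5.
Altogether 5 + 6 + 6 + 8 + 1 + 5 + 16 + 5 = 52.
52 ÷ 4 = 13 beats.

13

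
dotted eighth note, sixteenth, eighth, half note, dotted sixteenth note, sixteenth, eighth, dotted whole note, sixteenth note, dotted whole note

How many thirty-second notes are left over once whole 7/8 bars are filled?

One bar of 7/8 = 28 thirty-second notes.
Each duration in thirty-second notes: dotted eighth note = 6; sixteenth = 2; eighth = 4; half note = 16; dotted sixteenth note = 3; sixteenth = 2; eighth = 4; dotted whole note = 48; sixteenth note = 2; dotted whole note = 48.
Sum: 6 + 2 + 4 + 16 + 3 + 2 + 4 + 48 + 2 + 48 = 135.
135 ÷ 28 = 4 complete bars with 23 thirty-second notes remaining.

23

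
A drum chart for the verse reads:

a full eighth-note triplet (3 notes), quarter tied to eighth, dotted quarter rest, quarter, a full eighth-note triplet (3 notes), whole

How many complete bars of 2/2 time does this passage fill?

2

One bar of 2/2 = 8 eighth notes.
Convert each value to eighth notes: a full eighth-note triplet (3 notes) (three triplet eighths span one quarter) = 2; quarter tied to eighth (quarter + eighth) = 3; dotted quarter rest = 3; quarter = 2; a full eighth-note triplet (3 notes) (three triplet eighths span one quarter) = 2; whole = 8.
Adding: 2 + 3 + 3 + 2 + 2 + 8 = 20.
20 ÷ 8 = 2 complete bars with 4 left over.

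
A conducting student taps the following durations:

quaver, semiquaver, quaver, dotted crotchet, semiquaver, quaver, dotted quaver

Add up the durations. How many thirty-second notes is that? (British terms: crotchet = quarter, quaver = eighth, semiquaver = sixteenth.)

Convert each value to thirty-second notes: quaver = 4; semiquaver = 2; quaver = 4; dotted crotchet = 12; semiquaver = 2; quaver = 4; dotted quaver = 6.
Adding: 4 + 2 + 4 + 12 + 2 + 4 + 6 = 34 thirty-second notes.

34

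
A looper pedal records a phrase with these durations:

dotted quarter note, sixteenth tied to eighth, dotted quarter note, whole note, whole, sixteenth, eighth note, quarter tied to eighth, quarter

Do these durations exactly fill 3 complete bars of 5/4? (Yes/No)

One bar of 5/4 = 20 sixteenth notes, so 3 bars = 60.
Each duration in sixteenth notes: dotted quarter note = 6; sixteenth tied to eighth (sixteenth + eighth) = 3; dotted quarter note = 6; whole note = 16; whole = 16; sixteenth = 1; eighth note = 2; quarter tied to eighth (quarter + eighth) = 6; quarter = 4.
Total: 6 + 3 + 6 + 16 + 16 + 1 + 2 + 6 + 4 = 60.
60 equals 60, so the answer is Yes.

Yes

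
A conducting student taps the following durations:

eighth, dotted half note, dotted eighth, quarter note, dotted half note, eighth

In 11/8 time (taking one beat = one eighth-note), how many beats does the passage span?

One eighth-note beat = 2 sixteenth notes.
Express everything in sixteenth notes: eighth = 2; dotted half note = 12; dotted eighth = 3; quarter note = 4; dotted half note = 12; eighth = 2.
Total: 2 + 12 + 3 + 4 + 12 + 2 = 35.
35 ÷ 2 = 17.5 beats.

17.5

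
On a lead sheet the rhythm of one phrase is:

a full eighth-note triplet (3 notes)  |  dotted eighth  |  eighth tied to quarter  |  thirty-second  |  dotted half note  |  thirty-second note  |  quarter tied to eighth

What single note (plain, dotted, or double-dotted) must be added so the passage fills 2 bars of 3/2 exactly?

whole note

2 bars of 3/2 = 96 thirty-second notes.
Each duration in thirty-second notes: a full eighth-note triplet (3 notes) (three triplet eighths span one quarter) = 8; dotted eighth = 6; eighth tied to quarter (eighth + quarter) = 12; thirty-second = 1; dotted half note = 24; thirty-second note = 1; quarter tied to eighth (quarter + eighth) = 12.
Total: 8 + 6 + 12 + 1 + 24 + 1 + 12 = 64.
Remaining: 96 − 64 = 32 thirty-second notes, which is a whole note.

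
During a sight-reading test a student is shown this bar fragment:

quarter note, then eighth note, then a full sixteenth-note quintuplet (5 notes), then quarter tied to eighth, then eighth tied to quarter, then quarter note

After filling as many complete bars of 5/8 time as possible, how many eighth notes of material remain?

One bar of 5/8 = 5 eighth notes.
Working in eighth notes: quarter note = 2; eighth note = 1; a full sixteenth-note quintuplet (5 notes) (five quintuplet sixteenths span one quarter) = 2; quarter tied to eighth (quarter + eighth) = 3; eighth tied to quarter (eighth + quarter) = 3; quarter note = 2.
Adding: 2 + 1 + 2 + 3 + 3 + 2 = 13.
13 ÷ 5 = 2 complete bars with 3 eighth notes remaining.

3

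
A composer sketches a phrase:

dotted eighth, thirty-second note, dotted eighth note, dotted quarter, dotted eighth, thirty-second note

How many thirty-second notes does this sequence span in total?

Working in thirty-second notes: dotted eighth = 6; thirty-second note = 1; dotted eighth note = 6; dotted quarter = 12; dotted eighth = 6; thirty-second note = 1.
Total: 6 + 1 + 6 + 12 + 6 + 1 = 32 thirty-second notes.

32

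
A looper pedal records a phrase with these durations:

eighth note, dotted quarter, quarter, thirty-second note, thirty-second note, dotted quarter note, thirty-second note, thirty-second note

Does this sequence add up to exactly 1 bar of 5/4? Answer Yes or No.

Yes

One bar of 5/4 = 40 thirty-second notes.
Working in thirty-second notes: eighth note = 4; dotted quarter = 12; quarter = 8; thirty-second note = 1; thirty-second note = 1; dotted quarter note = 12; thirty-second note = 1; thirty-second note = 1.
Altogether 4 + 12 + 8 + 1 + 1 + 12 + 1 + 1 = 40.
40 equals 40, so the answer is Yes.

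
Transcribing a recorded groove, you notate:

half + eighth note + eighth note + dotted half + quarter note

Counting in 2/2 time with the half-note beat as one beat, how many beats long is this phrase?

One half-note beat = 4 eighth notes.
Working in eighth notes: half = 4; eighth note = 1; eighth note = 1; dotted half = 6; quarter note = 2.
Total: 4 + 1 + 1 + 6 + 2 = 14.
14 ÷ 4 = 3.5 beats.

3.5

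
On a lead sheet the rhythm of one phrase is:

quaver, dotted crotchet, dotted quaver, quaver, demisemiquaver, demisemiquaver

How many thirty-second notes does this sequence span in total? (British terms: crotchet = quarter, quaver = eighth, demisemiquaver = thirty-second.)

Working in thirty-second notes: quaver = 4; dotted crotchet = 12; dotted quaver = 6; quaver = 4; demisemiquaver = 1; demisemiquaver = 1.
Adding: 4 + 12 + 6 + 4 + 1 + 1 = 28 thirty-second notes.

28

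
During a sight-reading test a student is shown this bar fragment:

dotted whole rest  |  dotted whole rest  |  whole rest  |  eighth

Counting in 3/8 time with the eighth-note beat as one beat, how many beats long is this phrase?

One eighth-note beat = 2 sixteenth notes.
Convert each value to sixteenth notes: dotted whole rest = 24; dotted whole rest = 24; whole rest = 16; eighth = 2.
Adding: 24 + 24 + 16 + 2 = 66.
66 ÷ 2 = 33 beats.

33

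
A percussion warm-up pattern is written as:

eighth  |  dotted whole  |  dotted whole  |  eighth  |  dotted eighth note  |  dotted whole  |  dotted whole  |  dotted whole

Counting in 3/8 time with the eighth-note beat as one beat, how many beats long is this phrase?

One eighth-note beat = 2 sixteenth notes.
In sixteenth notes: eighth = 2; dotted whole = 24; dotted whole = 24; eighth = 2; dotted eighth note = 3; dotted whole = 24; dotted whole = 24; dotted whole = 24.
Total: 2 + 24 + 24 + 2 + 3 + 24 + 24 + 24 = 127.
127 ÷ 2 = 63.5 beats.

63.5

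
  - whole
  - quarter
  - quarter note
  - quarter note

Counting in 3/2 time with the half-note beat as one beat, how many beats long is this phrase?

One half-note beat = 2 quarter notes.
Convert each value to quarter notes: whole = 4; quarter = 1; quarter note = 1; quarter note = 1.
Altogether 4 + 1 + 1 + 1 = 7.
7 ÷ 2 = 3.5 beats.

3.5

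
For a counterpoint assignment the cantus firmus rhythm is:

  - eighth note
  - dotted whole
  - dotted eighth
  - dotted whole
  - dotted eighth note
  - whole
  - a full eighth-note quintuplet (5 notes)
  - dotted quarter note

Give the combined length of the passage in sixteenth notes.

Express everything in sixteenth notes: eighth note = 2; dotted whole = 24; dotted eighth = 3; dotted whole = 24; dotted eighth note = 3; whole = 16; a full eighth-note quintuplet (5 notes) (five quintuplet eighths span one half) = 8; dotted quarter note = 6.
Altogether 2 + 24 + 3 + 24 + 3 + 16 + 8 + 6 = 86 sixteenth notes.

86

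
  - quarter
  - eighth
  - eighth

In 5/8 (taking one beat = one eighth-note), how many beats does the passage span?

4

One eighth-note beat = 2 sixteenth notes.
Convert each value to sixteenth notes: quarter = 4; eighth = 2; eighth = 2.
Total: 4 + 2 + 2 = 8.
8 ÷ 2 = 4 beats.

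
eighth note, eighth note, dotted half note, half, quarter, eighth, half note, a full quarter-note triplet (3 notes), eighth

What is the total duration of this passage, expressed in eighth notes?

24

In eighth notes: eighth note = 1; eighth note = 1; dotted half note = 6; half = 4; quarter = 2; eighth = 1; half note = 4; a full quarter-note triplet (3 notes) (three triplet quarters span one half) = 4; eighth = 1.
Total: 1 + 1 + 6 + 4 + 2 + 1 + 4 + 4 + 1 = 24 eighth notes.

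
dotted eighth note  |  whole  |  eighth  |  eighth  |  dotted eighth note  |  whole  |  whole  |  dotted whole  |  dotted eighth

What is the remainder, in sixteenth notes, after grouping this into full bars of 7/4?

One bar of 7/4 = 28 sixteenth notes.
In sixteenth notes: dotted eighth note = 3; whole = 16; eighth = 2; eighth = 2; dotted eighth note = 3; whole = 16; whole = 16; dotted whole = 24; dotted eighth = 3.
Altogether 3 + 16 + 2 + 2 + 3 + 16 + 16 + 24 + 3 = 85.
85 ÷ 28 = 3 complete bars with 1 sixteenth note remaining.

1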